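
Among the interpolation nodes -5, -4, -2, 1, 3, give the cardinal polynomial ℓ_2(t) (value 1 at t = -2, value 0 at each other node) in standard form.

ℓ_2(t) = (t + 5)(t + 4)(t - 1)(t - 3) / [(3)·(2)·(-3)·(-5)]
       = (t^4 + 5t^3 - 13t^2 - 53t + 60) / (90)

ℓ_2(t) = (1/90)t^4 + (1/18)t^3 - (13/90)t^2 - (53/90)t + 2/3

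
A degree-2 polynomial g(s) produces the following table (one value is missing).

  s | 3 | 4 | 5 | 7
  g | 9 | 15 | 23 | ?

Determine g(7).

The 3 known values determine g uniquely (degree ≤ 2).
Evaluate each Lagrange basis at s = 7:
L_0(7) = (3)·(2)/[(-1)·(-2)] = 3
L_1(7) = (4)·(2)/[(1)·(-1)] = -8
L_2(7) = (4)·(3)/[(2)·(1)] = 6
Sum: 9·(3) + 15·(-8) + 23·(6) = 45

45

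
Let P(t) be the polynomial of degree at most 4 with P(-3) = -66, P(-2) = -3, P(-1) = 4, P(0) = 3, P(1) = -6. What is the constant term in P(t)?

L_0(t) = (t + 2)(t + 1)t(t - 1) / [24] = (1/24)t^4 + (1/12)t^3 - (1/24)t^2 - (1/12)t
L_1(t) = (t + 3)(t + 1)t(t - 1) / [-6] = -(1/6)t^4 - (1/2)t^3 + (1/6)t^2 + (1/2)t
L_2(t) = (t + 3)(t + 2)t(t - 1) / [4] = (1/4)t^4 + t^3 + (1/4)t^2 - (3/2)t
L_3(t) = (t + 3)(t + 2)(t + 1)(t - 1) / [-6] = -(1/6)t^4 - (5/6)t^3 - (5/6)t^2 + (5/6)t + 1
L_4(t) = (t + 3)(t + 2)(t + 1)t / [24] = (1/24)t^4 + (1/4)t^3 + (11/24)t^2 + (1/4)t
P(t) = (-66)·L_0 + (-3)·L_1 + 4·L_2 + 3·L_3 + (-6)·L_4
Only the constant term is needed; take it from each L_i and combine:
(-66)·(0) + (-3)·(0) + 4·(0) + 3·(1) + (-6)·(0) = 3

3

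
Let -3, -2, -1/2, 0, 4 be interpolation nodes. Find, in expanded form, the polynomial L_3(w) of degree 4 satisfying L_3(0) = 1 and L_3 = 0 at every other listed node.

L_3(w) = (w + 3)(w + 2)(w + 1/2)(w - 4) / [(3)·(2)·(1/2)·(-4)]
       = (w^4 + (3/2)w^3 - (27/2)w^2 - 31w - 12) / (-12)

L_3(w) = -(1/12)w^4 - (1/8)w^3 + (9/8)w^2 + (31/12)w + 1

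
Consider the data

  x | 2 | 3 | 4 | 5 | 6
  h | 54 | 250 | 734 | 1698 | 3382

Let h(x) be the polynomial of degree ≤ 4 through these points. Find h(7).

6074

Evaluate each Lagrange basis at x = 7:
L_0(7) = (4)·(3)·(2)·(1)/[(-1)·(-2)·(-3)·(-4)] = 1
L_1(7) = (5)·(3)·(2)·(1)/[(1)·(-1)·(-2)·(-3)] = -5
L_2(7) = (5)·(4)·(2)·(1)/[(2)·(1)·(-1)·(-2)] = 10
L_3(7) = (5)·(4)·(3)·(1)/[(3)·(2)·(1)·(-1)] = -10
L_4(7) = (5)·(4)·(3)·(2)/[(4)·(3)·(2)·(1)] = 5
Sum: 54·(1) + 250·(-5) + 734·(10) + 1698·(-10) + 3382·(5) = 6074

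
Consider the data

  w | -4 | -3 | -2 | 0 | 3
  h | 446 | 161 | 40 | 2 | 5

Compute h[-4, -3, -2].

82

h[-4,-3] = (161 - 446) / (-3 - (-4)) = -285
h[-3,-2] = (40 - 161) / (-2 - (-3)) = -121
h[-4,-3,-2] = (-121 - (-285)) / (-2 - (-4)) = 82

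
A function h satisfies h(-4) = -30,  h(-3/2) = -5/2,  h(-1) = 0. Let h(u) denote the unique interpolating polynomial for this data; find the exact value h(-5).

-48

Evaluate each Lagrange basis at u = -5:
L_0(-5) = (-7/2)·(-4)/[(-5/2)·(-3)] = 28/15
L_1(-5) = (-1)·(-4)/[(5/2)·(-1/2)] = -16/5
L_2(-5) = (-1)·(-7/2)/[(3)·(1/2)] = 7/3
Sum: (-30)·(28/15) + (-5/2)·(-16/5) + 0 = -48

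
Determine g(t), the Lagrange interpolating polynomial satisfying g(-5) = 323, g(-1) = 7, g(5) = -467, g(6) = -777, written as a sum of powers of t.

g(t) = -3t^3 - 3t^2 - 4t + 3

Build the Lagrange basis polynomials:
L_0(t) = (t + 1)(t - 5)(t - 6) / [-440] = -(1/440)t^3 + (1/44)t^2 - (19/440)t - 3/44
L_1(t) = (t + 5)(t - 5)(t - 6) / [168] = (1/168)t^3 - (1/28)t^2 - (25/168)t + 25/28
L_2(t) = (t + 5)(t + 1)(t - 6) / [-60] = -(1/60)t^3 + (31/60)t + 1/2
L_3(t) = (t + 5)(t + 1)(t - 5) / [77] = (1/77)t^3 + (1/77)t^2 - (25/77)t - 25/77
g(t) = 323·L_0 + 7·L_1 + (-467)·L_2 + (-777)·L_3
  323·L_0(t) = -(323/440)t^3 + (323/44)t^2 - (6137/440)t - 969/44
  7·L_1(t) = (1/24)t^3 - (1/4)t^2 - (25/24)t + 25/4
  (-467)·L_2(t) = (467/60)t^3 - (14477/60)t - 467/2
  (-777)·L_3(t) = -(111/11)t^3 - (111/11)t^2 + (2775/11)t + 2775/11
Adding term by term: -3t^3 - 3t^2 - 4t + 3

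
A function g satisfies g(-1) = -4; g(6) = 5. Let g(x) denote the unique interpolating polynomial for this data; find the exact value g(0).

Evaluate each Lagrange basis at x = 0:
L_0(0) = (-6)/[(-7)] = 6/7
L_1(0) = (1)/[(7)] = 1/7
Sum: (-4)·(6/7) + 5·(1/7) = -19/7

-19/7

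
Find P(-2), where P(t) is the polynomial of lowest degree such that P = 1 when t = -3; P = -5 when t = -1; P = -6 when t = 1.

L_0(-2) = (-1)·(-3)/[(-2)·(-4)] = 3/8
L_1(-2) = (1)·(-3)/[(2)·(-2)] = 3/4
L_2(-2) = (1)·(-1)/[(4)·(2)] = -1/8
Sum: 1·(3/8) + (-5)·(3/4) + (-6)·(-1/8) = -21/8

-21/8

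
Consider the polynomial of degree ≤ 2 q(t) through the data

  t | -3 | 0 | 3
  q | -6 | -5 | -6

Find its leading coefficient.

-1/9

L_0(t) = t(t - 3) / [18] = (1/18)t^2 - (1/6)t
L_1(t) = (t + 3)(t - 3) / [-9] = -(1/9)t^2 + 1
L_2(t) = (t + 3)t / [18] = (1/18)t^2 + (1/6)t
q(t) = (-6)·L_0 + (-5)·L_1 + (-6)·L_2
Only the coefficient of t^2 is needed; take it from each L_i and combine:
(-6)·(1/18) + (-5)·(-1/9) + (-6)·(1/18) = -1/9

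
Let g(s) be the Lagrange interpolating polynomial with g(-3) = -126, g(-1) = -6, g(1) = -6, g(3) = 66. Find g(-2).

-39

L_0(-2) = (-1)·(-3)·(-5)/[(-2)·(-4)·(-6)] = 5/16
L_1(-2) = (1)·(-3)·(-5)/[(2)·(-2)·(-4)] = 15/16
L_2(-2) = (1)·(-1)·(-5)/[(4)·(2)·(-2)] = -5/16
L_3(-2) = (1)·(-1)·(-3)/[(6)·(4)·(2)] = 1/16
Sum: (-126)·(5/16) + (-6)·(15/16) + (-6)·(-5/16) + 66·(1/16) = -39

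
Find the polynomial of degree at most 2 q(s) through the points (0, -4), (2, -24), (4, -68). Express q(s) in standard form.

q(s) = -3s^2 - 4s - 4

Build the Lagrange basis polynomials:
L_0(s) = (s - 2)(s - 4) / [8] = (1/8)s^2 - (3/4)s + 1
L_1(s) = s(s - 4) / [-4] = -(1/4)s^2 + s
L_2(s) = s(s - 2) / [8] = (1/8)s^2 - (1/4)s
q(s) = (-4)·L_0 + (-24)·L_1 + (-68)·L_2
  (-4)·L_0(s) = -(1/2)s^2 + 3s - 4
  (-24)·L_1(s) = 6s^2 - 24s
  (-68)·L_2(s) = -(17/2)s^2 + 17s
Adding term by term: -3s^2 - 4s - 4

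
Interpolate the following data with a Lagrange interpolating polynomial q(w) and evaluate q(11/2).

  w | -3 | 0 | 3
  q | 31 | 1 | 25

345/4

Evaluate each Lagrange basis at w = 11/2:
L_0(11/2) = (11/2)·(5/2)/[(-3)·(-6)] = 55/72
L_1(11/2) = (17/2)·(5/2)/[(3)·(-3)] = -85/36
L_2(11/2) = (17/2)·(11/2)/[(6)·(3)] = 187/72
Sum: 31·(55/72) + 1·(-85/36) + 25·(187/72) = 345/4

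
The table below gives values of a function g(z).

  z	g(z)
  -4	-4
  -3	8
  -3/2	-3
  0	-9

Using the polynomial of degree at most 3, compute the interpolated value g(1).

107/9

Using Newton's divided-difference form:
g[-4,-3] = (8 - (-4)) / (-3 - (-4)) = 12
g[-3,-3/2] = (-3 - 8) / (-3/2 - (-3)) = -22/3
g[-3/2,0] = (-9 - (-3)) / (0 - (-3/2)) = -4
g[-4,-3,-3/2] = (-22/3 - 12) / (-3/2 - (-4)) = -116/15
g[-3,-3/2,0] = (-4 - (-22/3)) / (0 - (-3)) = 10/9
g[-4,-3,-3/2,0] = (10/9 - (-116/15)) / (0 - (-4)) = 199/90
g(1) = -4 + 12·(5) + (-116/15)·(5)·(4) + (199/90)·(5)·(4)·(5/2) = 107/9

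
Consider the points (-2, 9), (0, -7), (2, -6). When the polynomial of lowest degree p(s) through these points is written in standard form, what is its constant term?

-7

Build the Lagrange basis polynomials:
L_0(s) = s(s - 2) / [8] = (1/8)s^2 - (1/4)s
L_1(s) = (s + 2)(s - 2) / [-4] = -(1/4)s^2 + 1
L_2(s) = (s + 2)s / [8] = (1/8)s^2 + (1/4)s
p(s) = 9·L_0 + (-7)·L_1 + (-6)·L_2
Only the constant term is needed; take it from each L_i and combine:
9·(0) + (-7)·(1) + (-6)·(0) = -7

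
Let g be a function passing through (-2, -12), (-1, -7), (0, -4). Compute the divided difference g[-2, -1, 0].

g[-2,-1] = (-7 - (-12)) / (-1 - (-2)) = 5
g[-1,0] = (-4 - (-7)) / (0 - (-1)) = 3
g[-2,-1,0] = (3 - 5) / (0 - (-2)) = -1

-1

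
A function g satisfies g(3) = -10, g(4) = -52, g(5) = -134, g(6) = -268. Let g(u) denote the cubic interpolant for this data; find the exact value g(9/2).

Using Newton's divided-difference form:
g[3,4] = (-52 - (-10)) / (4 - 3) = -42
g[4,5] = (-134 - (-52)) / (5 - 4) = -82
g[5,6] = (-268 - (-134)) / (6 - 5) = -134
g[3,4,5] = (-82 - (-42)) / (5 - 3) = -20
g[4,5,6] = (-134 - (-82)) / (6 - 4) = -26
g[3,4,5,6] = (-26 - (-20)) / (6 - 3) = -2
g(9/2) = -10 + (-42)·(3/2) + (-20)·(3/2)·(1/2) + (-2)·(3/2)·(1/2)·(-1/2) = -349/4

-349/4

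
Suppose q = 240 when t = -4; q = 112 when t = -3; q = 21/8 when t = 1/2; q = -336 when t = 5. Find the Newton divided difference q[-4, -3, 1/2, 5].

-3

q[-4,-3] = (112 - 240) / (-3 - (-4)) = -128
q[-3,1/2] = (21/8 - 112) / (1/2 - (-3)) = -125/4
q[1/2,5] = (-336 - 21/8) / (5 - 1/2) = -301/4
q[-4,-3,1/2] = (-125/4 - (-128)) / (1/2 - (-4)) = 43/2
q[-3,1/2,5] = (-301/4 - (-125/4)) / (5 - (-3)) = -11/2
q[-4,-3,1/2,5] = (-11/2 - 43/2) / (5 - (-4)) = -3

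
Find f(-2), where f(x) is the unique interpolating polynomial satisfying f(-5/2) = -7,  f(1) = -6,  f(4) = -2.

Using Newton's divided-difference form:
f[-5/2,1] = (-6 - (-7)) / (1 - (-5/2)) = 2/7
f[1,4] = (-2 - (-6)) / (4 - 1) = 4/3
f[-5/2,1,4] = (4/3 - 2/7) / (4 - (-5/2)) = 44/273
f(-2) = -7 + (2/7)·(1/2) + (44/273)·(1/2)·(-3) = -646/91

-646/91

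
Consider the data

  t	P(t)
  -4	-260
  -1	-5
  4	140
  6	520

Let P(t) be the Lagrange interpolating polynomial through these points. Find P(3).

Evaluate each Lagrange basis at t = 3:
L_0(3) = (4)·(-1)·(-3)/[(-3)·(-8)·(-10)] = -1/20
L_1(3) = (7)·(-1)·(-3)/[(3)·(-5)·(-7)] = 1/5
L_2(3) = (7)·(4)·(-3)/[(8)·(5)·(-2)] = 21/20
L_3(3) = (7)·(4)·(-1)/[(10)·(7)·(2)] = -1/5
Sum: (-260)·(-1/20) + (-5)·(1/5) + 140·(21/20) + 520·(-1/5) = 55

55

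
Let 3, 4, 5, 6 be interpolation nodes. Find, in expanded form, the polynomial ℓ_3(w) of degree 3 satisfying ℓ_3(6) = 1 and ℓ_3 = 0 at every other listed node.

ℓ_3(w) = (w - 3)(w - 4)(w - 5) / [(3)·(2)·(1)]
       = (w^3 - 12w^2 + 47w - 60) / (6)

ℓ_3(w) = (1/6)w^3 - 2w^2 + (47/6)w - 10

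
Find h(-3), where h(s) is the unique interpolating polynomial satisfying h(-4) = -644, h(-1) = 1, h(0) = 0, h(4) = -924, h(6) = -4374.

-189

L_0(-3) = (-2)·(-3)·(-7)·(-9)/[(-3)·(-4)·(-8)·(-10)] = 63/160
L_1(-3) = (1)·(-3)·(-7)·(-9)/[(3)·(-1)·(-5)·(-7)] = 9/5
L_2(-3) = (1)·(-2)·(-7)·(-9)/[(4)·(1)·(-4)·(-6)] = -21/16
L_3(-3) = (1)·(-2)·(-3)·(-9)/[(8)·(5)·(4)·(-2)] = 27/160
L_4(-3) = (1)·(-2)·(-3)·(-7)/[(10)·(7)·(6)·(2)] = -1/20
Sum: (-644)·(63/160) + 1·(9/5) + 0 + (-924)·(27/160) + (-4374)·(-1/20) = -189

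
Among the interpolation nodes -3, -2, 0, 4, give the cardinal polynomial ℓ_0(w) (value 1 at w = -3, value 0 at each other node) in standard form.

ℓ_0(w) = -(1/21)w^3 + (2/21)w^2 + (8/21)w

ℓ_0(w) = (w + 2)w(w - 4) / [(-1)·(-3)·(-7)]
       = (w^3 - 2w^2 - 8w) / (-21)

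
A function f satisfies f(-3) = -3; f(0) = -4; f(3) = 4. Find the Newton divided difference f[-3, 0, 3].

f[-3,0] = (-4 - (-3)) / (0 - (-3)) = -1/3
f[0,3] = (4 - (-4)) / (3 - 0) = 8/3
f[-3,0,3] = (8/3 - (-1/3)) / (3 - (-3)) = 1/2

1/2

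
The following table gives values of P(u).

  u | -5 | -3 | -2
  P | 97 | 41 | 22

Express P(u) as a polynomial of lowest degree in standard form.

L_0(u) = (u + 3)(u + 2) / [6] = (1/6)u^2 + (5/6)u + 1
L_1(u) = (u + 5)(u + 2) / [-2] = -(1/2)u^2 - (7/2)u - 5
L_2(u) = (u + 5)(u + 3) / [3] = (1/3)u^2 + (8/3)u + 5
P(u) = 97·L_0 + 41·L_1 + 22·L_2
  97·L_0(u) = (97/6)u^2 + (485/6)u + 97
  41·L_1(u) = -(41/2)u^2 - (287/2)u - 205
  22·L_2(u) = (22/3)u^2 + (176/3)u + 110
Adding term by term: 3u^2 - 4u + 2

P(u) = 3u^2 - 4u + 2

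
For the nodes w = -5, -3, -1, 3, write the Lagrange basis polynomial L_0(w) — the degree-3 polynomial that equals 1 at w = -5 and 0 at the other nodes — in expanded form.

L_0(w) = -(1/64)w^3 - (1/64)w^2 + (9/64)w + 9/64

L_0(w) = (w + 3)(w + 1)(w - 3) / [(-2)·(-4)·(-8)]
       = (w^3 + w^2 - 9w - 9) / (-64)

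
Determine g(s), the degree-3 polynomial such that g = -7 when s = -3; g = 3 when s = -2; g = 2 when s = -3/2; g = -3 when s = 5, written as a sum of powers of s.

g(s) = (93/91)s^3 - (19/14)s^2 - (2949/182)s - 1438/91

Build the Lagrange basis polynomials:
L_0(s) = (s + 2)(s + 3/2)(s - 5) / [-12] = -(1/12)s^3 + (1/8)s^2 + (29/24)s + 5/4
L_1(s) = (s + 3)(s + 3/2)(s - 5) / [7/2] = (2/7)s^3 - (1/7)s^2 - (36/7)s - 45/7
L_2(s) = (s + 3)(s + 2)(s - 5) / [-39/8] = -(8/39)s^3 + (152/39)s + 80/13
L_3(s) = (s + 3)(s + 2)(s + 3/2) / [364] = (1/364)s^3 + (1/56)s^2 + (27/728)s + 9/364
g(s) = (-7)·L_0 + 3·L_1 + 2·L_2 + (-3)·L_3
  (-7)·L_0(s) = (7/12)s^3 - (7/8)s^2 - (203/24)s - 35/4
  3·L_1(s) = (6/7)s^3 - (3/7)s^2 - (108/7)s - 135/7
  2·L_2(s) = -(16/39)s^3 + (304/39)s + 160/13
  (-3)·L_3(s) = -(3/364)s^3 - (3/56)s^2 - (81/728)s - 27/364
Adding term by term: (93/91)s^3 - (19/14)s^2 - (2949/182)s - 1438/91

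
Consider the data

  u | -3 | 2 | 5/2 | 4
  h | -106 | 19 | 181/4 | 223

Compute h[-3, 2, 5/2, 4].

h[-3,2] = (19 - (-106)) / (2 - (-3)) = 25
h[2,5/2] = (181/4 - 19) / (5/2 - 2) = 105/2
h[5/2,4] = (223 - 181/4) / (4 - 5/2) = 237/2
h[-3,2,5/2] = (105/2 - 25) / (5/2 - (-3)) = 5
h[2,5/2,4] = (237/2 - 105/2) / (4 - 2) = 33
h[-3,2,5/2,4] = (33 - 5) / (4 - (-3)) = 4

4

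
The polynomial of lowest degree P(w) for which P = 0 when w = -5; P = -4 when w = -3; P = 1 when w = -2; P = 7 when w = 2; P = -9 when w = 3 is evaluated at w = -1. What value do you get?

Evaluate each Lagrange basis at w = -1:
L_0(-1) = (2)·(1)·(-3)·(-4)/[(-2)·(-3)·(-7)·(-8)] = 1/14
L_1(-1) = (4)·(1)·(-3)·(-4)/[(2)·(-1)·(-5)·(-6)] = -4/5
L_2(-1) = (4)·(2)·(-3)·(-4)/[(3)·(1)·(-4)·(-5)] = 8/5
L_3(-1) = (4)·(2)·(1)·(-4)/[(7)·(5)·(4)·(-1)] = 8/35
L_4(-1) = (4)·(2)·(1)·(-3)/[(8)·(6)·(5)·(1)] = -1/10
Sum: 0 + (-4)·(-4/5) + 1·(8/5) + 7·(8/35) + (-9)·(-1/10) = 73/10

73/10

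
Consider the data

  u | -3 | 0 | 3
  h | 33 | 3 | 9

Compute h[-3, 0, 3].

h[-3,0] = (3 - 33) / (0 - (-3)) = -10
h[0,3] = (9 - 3) / (3 - 0) = 2
h[-3,0,3] = (2 - (-10)) / (3 - (-3)) = 2

2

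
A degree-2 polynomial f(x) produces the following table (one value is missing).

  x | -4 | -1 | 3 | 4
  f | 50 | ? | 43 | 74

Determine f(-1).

-1

The 3 known values determine f uniquely (degree ≤ 2).
Evaluate each Lagrange basis at x = -1:
L_0(-1) = (-4)·(-5)/[(-7)·(-8)] = 5/14
L_1(-1) = (3)·(-5)/[(7)·(-1)] = 15/7
L_2(-1) = (3)·(-4)/[(8)·(1)] = -3/2
Sum: 50·(5/14) + 43·(15/7) + 74·(-3/2) = -1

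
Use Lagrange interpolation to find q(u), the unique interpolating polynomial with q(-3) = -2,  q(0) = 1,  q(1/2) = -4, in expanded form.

q(u) = -(22/7)u^2 - (59/7)u + 1

Build the Lagrange basis polynomials:
L_0(u) = u(u - 1/2) / [21/2] = (2/21)u^2 - (1/21)u
L_1(u) = (u + 3)(u - 1/2) / [-3/2] = -(2/3)u^2 - (5/3)u + 1
L_2(u) = (u + 3)u / [7/4] = (4/7)u^2 + (12/7)u
q(u) = (-2)·L_0 + 1·L_1 + (-4)·L_2
  (-2)·L_0(u) = -(4/21)u^2 + (2/21)u
  1·L_1(u) = -(2/3)u^2 - (5/3)u + 1
  (-4)·L_2(u) = -(16/7)u^2 - (48/7)u
Adding term by term: -(22/7)u^2 - (59/7)u + 1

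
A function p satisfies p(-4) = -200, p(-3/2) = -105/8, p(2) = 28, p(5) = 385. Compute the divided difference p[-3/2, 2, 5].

p[-3/2,2] = (28 - (-105/8)) / (2 - (-3/2)) = 47/4
p[2,5] = (385 - 28) / (5 - 2) = 119
p[-3/2,2,5] = (119 - 47/4) / (5 - (-3/2)) = 33/2

33/2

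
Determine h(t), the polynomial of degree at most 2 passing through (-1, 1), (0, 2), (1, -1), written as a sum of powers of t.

h(t) = -2t^2 - t + 2

Newton's divided differences:
h[-1,0] = (2 - 1) / (0 - (-1)) = 1
h[0,1] = (-1 - 2) / (1 - 0) = -3
h[-1,0,1] = (-3 - 1) / (1 - (-1)) = -2
h(t) = 1 + 1·(t + 1) + (-2)·(t + 1)t
Expanding: h(t) = -2t^2 - t + 2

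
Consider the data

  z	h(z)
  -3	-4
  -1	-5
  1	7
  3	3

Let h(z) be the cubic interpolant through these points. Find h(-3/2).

L_0(-3/2) = (-1/2)·(-5/2)·(-9/2)/[(-2)·(-4)·(-6)] = 15/128
L_1(-3/2) = (3/2)·(-5/2)·(-9/2)/[(2)·(-2)·(-4)] = 135/128
L_2(-3/2) = (3/2)·(-1/2)·(-9/2)/[(4)·(2)·(-2)] = -27/128
L_3(-3/2) = (3/2)·(-1/2)·(-5/2)/[(6)·(4)·(2)] = 5/128
Sum: (-4)·(15/128) + (-5)·(135/128) + 7·(-27/128) + 3·(5/128) = -909/128

-909/128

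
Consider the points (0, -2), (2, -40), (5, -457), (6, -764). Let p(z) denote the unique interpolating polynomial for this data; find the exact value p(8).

L_0(8) = (6)·(3)·(2)/[(-2)·(-5)·(-6)] = -3/5
L_1(8) = (8)·(3)·(2)/[(2)·(-3)·(-4)] = 2
L_2(8) = (8)·(6)·(2)/[(5)·(3)·(-1)] = -32/5
L_3(8) = (8)·(6)·(3)/[(6)·(4)·(1)] = 6
Sum: (-2)·(-3/5) + (-40)·(2) + (-457)·(-32/5) + (-764)·(6) = -1738

-1738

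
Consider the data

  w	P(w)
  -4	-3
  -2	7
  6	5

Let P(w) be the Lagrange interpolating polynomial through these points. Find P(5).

357/40

L_0(5) = (7)·(-1)/[(-2)·(-10)] = -7/20
L_1(5) = (9)·(-1)/[(2)·(-8)] = 9/16
L_2(5) = (9)·(7)/[(10)·(8)] = 63/80
Sum: (-3)·(-7/20) + 7·(9/16) + 5·(63/80) = 357/40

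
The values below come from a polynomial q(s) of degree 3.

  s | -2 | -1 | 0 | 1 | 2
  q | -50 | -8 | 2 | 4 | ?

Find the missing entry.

22

The 4 known values determine q uniquely (degree ≤ 3).
Evaluate each Lagrange basis at s = 2:
L_0(2) = (3)·(2)·(1)/[(-1)·(-2)·(-3)] = -1
L_1(2) = (4)·(2)·(1)/[(1)·(-1)·(-2)] = 4
L_2(2) = (4)·(3)·(1)/[(2)·(1)·(-1)] = -6
L_3(2) = (4)·(3)·(2)/[(3)·(2)·(1)] = 4
Sum: (-50)·(-1) + (-8)·(4) + 2·(-6) + 4·(4) = 22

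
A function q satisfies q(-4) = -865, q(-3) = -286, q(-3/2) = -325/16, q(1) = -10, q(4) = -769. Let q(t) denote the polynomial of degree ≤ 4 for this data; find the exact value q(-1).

-4

L_0(-1) = (2)·(1/2)·(-2)·(-5)/[(-1)·(-5/2)·(-5)·(-8)] = 1/10
L_1(-1) = (3)·(1/2)·(-2)·(-5)/[(1)·(-3/2)·(-4)·(-7)] = -5/14
L_2(-1) = (3)·(2)·(-2)·(-5)/[(5/2)·(3/2)·(-5/2)·(-11/2)] = 64/55
L_3(-1) = (3)·(2)·(1/2)·(-5)/[(5)·(4)·(5/2)·(-3)] = 1/10
L_4(-1) = (3)·(2)·(1/2)·(-2)/[(8)·(7)·(11/2)·(3)] = -1/154
Sum: (-865)·(1/10) + (-286)·(-5/14) + (-325/16)·(64/55) + (-10)·(1/10) + (-769)·(-1/154) = -4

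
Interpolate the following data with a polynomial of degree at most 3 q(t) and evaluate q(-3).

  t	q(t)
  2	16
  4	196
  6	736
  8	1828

-119

Evaluate each Lagrange basis at t = -3:
L_0(-3) = (-7)·(-9)·(-11)/[(-2)·(-4)·(-6)] = 231/16
L_1(-3) = (-5)·(-9)·(-11)/[(2)·(-2)·(-4)] = -495/16
L_2(-3) = (-5)·(-7)·(-11)/[(4)·(2)·(-2)] = 385/16
L_3(-3) = (-5)·(-7)·(-9)/[(6)·(4)·(2)] = -105/16
Sum: 16·(231/16) + 196·(-495/16) + 736·(385/16) + 1828·(-105/16) = -119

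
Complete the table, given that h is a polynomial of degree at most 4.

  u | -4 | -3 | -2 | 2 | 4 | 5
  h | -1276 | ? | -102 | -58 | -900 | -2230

-438

The 5 known values determine h uniquely (degree ≤ 4).
L_0(-3) = (-1)·(-5)·(-7)·(-8)/[(-2)·(-6)·(-8)·(-9)] = 35/108
L_1(-3) = (1)·(-5)·(-7)·(-8)/[(2)·(-4)·(-6)·(-7)] = 5/6
L_2(-3) = (1)·(-1)·(-7)·(-8)/[(6)·(4)·(-2)·(-3)] = -7/18
L_3(-3) = (1)·(-1)·(-5)·(-8)/[(8)·(6)·(2)·(-1)] = 5/12
L_4(-3) = (1)·(-1)·(-5)·(-7)/[(9)·(7)·(3)·(1)] = -5/27
Sum: (-1276)·(35/108) + (-102)·(5/6) + (-58)·(-7/18) + (-900)·(5/12) + (-2230)·(-5/27) = -438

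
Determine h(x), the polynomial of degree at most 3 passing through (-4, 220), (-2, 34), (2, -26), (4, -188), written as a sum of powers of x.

h(x) = -3x^3 + x^2 - 3x

Build the Lagrange basis polynomials:
L_0(x) = (x + 2)(x - 2)(x - 4) / [-96] = -(1/96)x^3 + (1/24)x^2 + (1/24)x - 1/6
L_1(x) = (x + 4)(x - 2)(x - 4) / [48] = (1/48)x^3 - (1/24)x^2 - (1/3)x + 2/3
L_2(x) = (x + 4)(x + 2)(x - 4) / [-48] = -(1/48)x^3 - (1/24)x^2 + (1/3)x + 2/3
L_3(x) = (x + 4)(x + 2)(x - 2) / [96] = (1/96)x^3 + (1/24)x^2 - (1/24)x - 1/6
h(x) = 220·L_0 + 34·L_1 + (-26)·L_2 + (-188)·L_3
  220·L_0(x) = -(55/24)x^3 + (55/6)x^2 + (55/6)x - 110/3
  34·L_1(x) = (17/24)x^3 - (17/12)x^2 - (34/3)x + 68/3
  (-26)·L_2(x) = (13/24)x^3 + (13/12)x^2 - (26/3)x - 52/3
  (-188)·L_3(x) = -(47/24)x^3 - (47/6)x^2 + (47/6)x + 94/3
Adding term by term: -3x^3 + x^2 - 3x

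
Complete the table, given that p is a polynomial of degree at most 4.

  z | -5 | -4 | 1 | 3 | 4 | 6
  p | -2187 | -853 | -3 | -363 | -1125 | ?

The 5 known values determine p uniquely (degree ≤ 4).
L_0(6) = (10)·(5)·(3)·(2)/[(-1)·(-6)·(-8)·(-9)] = 25/36
L_1(6) = (11)·(5)·(3)·(2)/[(1)·(-5)·(-7)·(-8)] = -33/28
L_2(6) = (11)·(10)·(3)·(2)/[(6)·(5)·(-2)·(-3)] = 11/3
L_3(6) = (11)·(10)·(5)·(2)/[(8)·(7)·(2)·(-1)] = -275/28
L_4(6) = (11)·(10)·(5)·(3)/[(9)·(8)·(3)·(1)] = 275/36
Sum: (-2187)·(25/36) + (-853)·(-33/28) + (-3)·(11/3) + (-363)·(-275/28) + (-1125)·(275/36) = -5553

-5553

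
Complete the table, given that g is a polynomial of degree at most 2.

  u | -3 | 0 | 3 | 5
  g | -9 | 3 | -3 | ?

-17

The 3 known values determine g uniquely (degree ≤ 2).
Evaluate each Lagrange basis at u = 5:
L_0(5) = (5)·(2)/[(-3)·(-6)] = 5/9
L_1(5) = (8)·(2)/[(3)·(-3)] = -16/9
L_2(5) = (8)·(5)/[(6)·(3)] = 20/9
Sum: (-9)·(5/9) + 3·(-16/9) + (-3)·(20/9) = -17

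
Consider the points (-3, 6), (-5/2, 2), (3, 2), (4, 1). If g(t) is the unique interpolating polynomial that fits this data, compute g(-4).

L_0(-4) = (-3/2)·(-7)·(-8)/[(-1/2)·(-6)·(-7)] = 4
L_1(-4) = (-1)·(-7)·(-8)/[(1/2)·(-11/2)·(-13/2)] = -448/143
L_2(-4) = (-1)·(-3/2)·(-8)/[(6)·(11/2)·(-1)] = 4/11
L_3(-4) = (-1)·(-3/2)·(-7)/[(7)·(13/2)·(1)] = -3/13
Sum: 6·(4) + 2·(-448/143) + 2·(4/11) + 1·(-3/13) = 237/13

237/13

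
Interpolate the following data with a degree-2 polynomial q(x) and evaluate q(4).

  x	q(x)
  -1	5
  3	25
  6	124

Using Newton's divided-difference form:
q[-1,3] = (25 - 5) / (3 - (-1)) = 5
q[3,6] = (124 - 25) / (6 - 3) = 33
q[-1,3,6] = (33 - 5) / (6 - (-1)) = 4
q(4) = 5 + 5·(5) + 4·(5)·(1) = 50

50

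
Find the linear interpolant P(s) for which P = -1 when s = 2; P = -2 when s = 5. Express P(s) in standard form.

P(s) = -(1/3)s - 1/3

L_0(s) = (s - 5) / [-3] = -(1/3)s + 5/3
L_1(s) = (s - 2) / [3] = (1/3)s - 2/3
P(s) = (-1)·L_0 + (-2)·L_1
  (-1)·L_0(s) = (1/3)s - 5/3
  (-2)·L_1(s) = -(2/3)s + 4/3
Adding term by term: -(1/3)s - 1/3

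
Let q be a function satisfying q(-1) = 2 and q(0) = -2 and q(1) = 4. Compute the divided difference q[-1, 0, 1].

q[-1,0] = (-2 - 2) / (0 - (-1)) = -4
q[0,1] = (4 - (-2)) / (1 - 0) = 6
q[-1,0,1] = (6 - (-4)) / (1 - (-1)) = 5

5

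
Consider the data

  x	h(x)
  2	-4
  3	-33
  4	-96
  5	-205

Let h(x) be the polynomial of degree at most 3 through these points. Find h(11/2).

L_0(11/2) = (5/2)·(3/2)·(1/2)/[(-1)·(-2)·(-3)] = -5/16
L_1(11/2) = (7/2)·(3/2)·(1/2)/[(1)·(-1)·(-2)] = 21/16
L_2(11/2) = (7/2)·(5/2)·(1/2)/[(2)·(1)·(-1)] = -35/16
L_3(11/2) = (7/2)·(5/2)·(3/2)/[(3)·(2)·(1)] = 35/16
Sum: (-4)·(-5/16) + (-33)·(21/16) + (-96)·(-35/16) + (-205)·(35/16) = -561/2

-561/2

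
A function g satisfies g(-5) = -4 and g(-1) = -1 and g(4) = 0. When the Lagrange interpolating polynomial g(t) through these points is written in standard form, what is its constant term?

L_0(t) = (t + 1)(t - 4) / [36] = (1/36)t^2 - (1/12)t - 1/9
L_1(t) = (t + 5)(t - 4) / [-20] = -(1/20)t^2 - (1/20)t + 1
L_2(t) = (t + 5)(t + 1) / [45] = (1/45)t^2 + (2/15)t + 1/9
g(t) = (-4)·L_0 + (-1)·L_1 + 0·L_2
Only the constant term is needed; take it from each L_i and combine:
(-4)·(-1/9) + (-1)·(1) + 0·(1/9) = -5/9

-5/9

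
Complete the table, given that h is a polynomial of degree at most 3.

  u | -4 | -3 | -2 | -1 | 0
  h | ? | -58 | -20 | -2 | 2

The 4 known values determine h uniquely (degree ≤ 3).
L_0(-4) = (-2)·(-3)·(-4)/[(-1)·(-2)·(-3)] = 4
L_1(-4) = (-1)·(-3)·(-4)/[(1)·(-1)·(-2)] = -6
L_2(-4) = (-1)·(-2)·(-4)/[(2)·(1)·(-1)] = 4
L_3(-4) = (-1)·(-2)·(-3)/[(3)·(2)·(1)] = -1
Sum: (-58)·(4) + (-20)·(-6) + (-2)·(4) + 2·(-1) = -122

-122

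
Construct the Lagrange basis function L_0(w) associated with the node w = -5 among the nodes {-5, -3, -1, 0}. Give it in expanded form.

L_0(w) = (w + 3)(w + 1)w / [(-2)·(-4)·(-5)]
       = (w^3 + 4w^2 + 3w) / (-40)

L_0(w) = -(1/40)w^3 - (1/10)w^2 - (3/40)w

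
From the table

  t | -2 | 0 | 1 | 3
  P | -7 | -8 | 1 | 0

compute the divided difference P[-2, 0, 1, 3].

-19/15

P[-2,0] = (-8 - (-7)) / (0 - (-2)) = -1/2
P[0,1] = (1 - (-8)) / (1 - 0) = 9
P[1,3] = (0 - 1) / (3 - 1) = -1/2
P[-2,0,1] = (9 - (-1/2)) / (1 - (-2)) = 19/6
P[0,1,3] = (-1/2 - 9) / (3 - 0) = -19/6
P[-2,0,1,3] = (-19/6 - 19/6) / (3 - (-2)) = -19/15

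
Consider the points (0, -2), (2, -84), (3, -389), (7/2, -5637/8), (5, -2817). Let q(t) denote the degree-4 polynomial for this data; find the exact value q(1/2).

-27/8

Evaluate each Lagrange basis at t = 1/2:
L_0(1/2) = (-3/2)·(-5/2)·(-3)·(-9/2)/[(-2)·(-3)·(-7/2)·(-5)] = 27/56
L_1(1/2) = (1/2)·(-5/2)·(-3)·(-9/2)/[(2)·(-1)·(-3/2)·(-3)] = 15/8
L_2(1/2) = (1/2)·(-3/2)·(-3)·(-9/2)/[(3)·(1)·(-1/2)·(-2)] = -27/8
L_3(1/2) = (1/2)·(-3/2)·(-5/2)·(-9/2)/[(7/2)·(3/2)·(1/2)·(-3/2)] = 15/7
L_4(1/2) = (1/2)·(-3/2)·(-5/2)·(-3)/[(5)·(3)·(2)·(3/2)] = -1/8
Sum: (-2)·(27/56) + (-84)·(15/8) + (-389)·(-27/8) + (-5637/8)·(15/7) + (-2817)·(-1/8) = -27/8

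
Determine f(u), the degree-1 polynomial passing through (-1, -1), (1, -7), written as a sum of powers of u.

Build the Lagrange basis polynomials:
L_0(u) = (u - 1) / [-2] = -(1/2)u + 1/2
L_1(u) = (u + 1) / [2] = (1/2)u + 1/2
f(u) = (-1)·L_0 + (-7)·L_1
  (-1)·L_0(u) = (1/2)u - 1/2
  (-7)·L_1(u) = -(7/2)u - 7/2
Adding term by term: -3u - 4

f(u) = -3u - 4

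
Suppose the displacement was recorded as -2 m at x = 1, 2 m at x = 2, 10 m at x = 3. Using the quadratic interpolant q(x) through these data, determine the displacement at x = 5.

L_0(5) = (3)·(2)/[(-1)·(-2)] = 3
L_1(5) = (4)·(2)/[(1)·(-1)] = -8
L_2(5) = (4)·(3)/[(2)·(1)] = 6
Sum: (-2)·(3) + 2·(-8) + 10·(6) = 38

38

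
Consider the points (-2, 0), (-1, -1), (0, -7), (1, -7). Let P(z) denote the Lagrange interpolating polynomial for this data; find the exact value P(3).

55

L_0(3) = (4)·(3)·(2)/[(-1)·(-2)·(-3)] = -4
L_1(3) = (5)·(3)·(2)/[(1)·(-1)·(-2)] = 15
L_2(3) = (5)·(4)·(2)/[(2)·(1)·(-1)] = -20
L_3(3) = (5)·(4)·(3)/[(3)·(2)·(1)] = 10
Sum: 0 + (-1)·(15) + (-7)·(-20) + (-7)·(10) = 55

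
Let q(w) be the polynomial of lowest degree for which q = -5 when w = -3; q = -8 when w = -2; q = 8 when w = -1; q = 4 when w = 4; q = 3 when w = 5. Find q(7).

136

Evaluate each Lagrange basis at w = 7:
L_0(7) = (9)·(8)·(3)·(2)/[(-1)·(-2)·(-7)·(-8)] = 27/7
L_1(7) = (10)·(8)·(3)·(2)/[(1)·(-1)·(-6)·(-7)] = -80/7
L_2(7) = (10)·(9)·(3)·(2)/[(2)·(1)·(-5)·(-6)] = 9
L_3(7) = (10)·(9)·(8)·(2)/[(7)·(6)·(5)·(-1)] = -48/7
L_4(7) = (10)·(9)·(8)·(3)/[(8)·(7)·(6)·(1)] = 45/7
Sum: (-5)·(27/7) + (-8)·(-80/7) + 8·(9) + 4·(-48/7) + 3·(45/7) = 136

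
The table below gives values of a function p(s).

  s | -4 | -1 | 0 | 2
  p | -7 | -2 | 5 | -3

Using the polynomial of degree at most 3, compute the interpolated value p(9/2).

Using Newton's divided-difference form:
p[-4,-1] = (-2 - (-7)) / (-1 - (-4)) = 5/3
p[-1,0] = (5 - (-2)) / (0 - (-1)) = 7
p[0,2] = (-3 - 5) / (2 - 0) = -4
p[-4,-1,0] = (7 - 5/3) / (0 - (-4)) = 4/3
p[-1,0,2] = (-4 - 7) / (2 - (-1)) = -11/3
p[-4,-1,0,2] = (-11/3 - 4/3) / (2 - (-4)) = -5/6
p(9/2) = -7 + (5/3)·(17/2) + (4/3)·(17/2)·(11/2) + (-5/6)·(17/2)·(11/2)·(9/2) = -1693/16

-1693/16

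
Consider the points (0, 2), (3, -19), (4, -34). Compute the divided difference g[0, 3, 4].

-2

g[0,3] = (-19 - 2) / (3 - 0) = -7
g[3,4] = (-34 - (-19)) / (4 - 3) = -15
g[0,3,4] = (-15 - (-7)) / (4 - 0) = -2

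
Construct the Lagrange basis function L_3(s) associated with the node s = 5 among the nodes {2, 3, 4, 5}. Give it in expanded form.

L_3(s) = (s - 2)(s - 3)(s - 4) / [(3)·(2)·(1)]
       = (s^3 - 9s^2 + 26s - 24) / (6)

L_3(s) = (1/6)s^3 - (3/2)s^2 + (13/3)s - 4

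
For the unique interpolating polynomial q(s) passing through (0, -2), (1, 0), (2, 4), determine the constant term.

-2

Build the Lagrange basis polynomials:
L_0(s) = (s - 1)(s - 2) / [2] = (1/2)s^2 - (3/2)s + 1
L_1(s) = s(s - 2) / [-1] = -s^2 + 2s
L_2(s) = s(s - 1) / [2] = (1/2)s^2 - (1/2)s
q(s) = (-2)·L_0 + 0·L_1 + 4·L_2
Only the constant term is needed; take it from each L_i and combine:
(-2)·(1) + 0·(0) + 4·(0) = -2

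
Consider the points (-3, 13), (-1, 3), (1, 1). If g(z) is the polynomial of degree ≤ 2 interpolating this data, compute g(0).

1

L_0(0) = (1)·(-1)/[(-2)·(-4)] = -1/8
L_1(0) = (3)·(-1)/[(2)·(-2)] = 3/4
L_2(0) = (3)·(1)/[(4)·(2)] = 3/8
Sum: 13·(-1/8) + 3·(3/4) + 1·(3/8) = 1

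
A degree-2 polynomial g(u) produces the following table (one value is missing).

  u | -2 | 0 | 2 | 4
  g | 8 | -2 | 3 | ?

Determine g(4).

The 3 known values determine g uniquely (degree ≤ 2).
L_0(4) = (4)·(2)/[(-2)·(-4)] = 1
L_1(4) = (6)·(2)/[(2)·(-2)] = -3
L_2(4) = (6)·(4)/[(4)·(2)] = 3
Sum: 8·(1) + (-2)·(-3) + 3·(3) = 23

23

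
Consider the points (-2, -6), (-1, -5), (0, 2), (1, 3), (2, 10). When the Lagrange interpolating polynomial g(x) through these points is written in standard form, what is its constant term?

Build the Lagrange basis polynomials:
L_0(x) = (x + 1)x(x - 1)(x - 2) / [24] = (1/24)x^4 - (1/12)x^3 - (1/24)x^2 + (1/12)x
L_1(x) = (x + 2)x(x - 1)(x - 2) / [-6] = -(1/6)x^4 + (1/6)x^3 + (2/3)x^2 - (2/3)x
L_2(x) = (x + 2)(x + 1)(x - 1)(x - 2) / [4] = (1/4)x^4 - (5/4)x^2 + 1
L_3(x) = (x + 2)(x + 1)x(x - 2) / [-6] = -(1/6)x^4 - (1/6)x^3 + (2/3)x^2 + (2/3)x
L_4(x) = (x + 2)(x + 1)x(x - 1) / [24] = (1/24)x^4 + (1/12)x^3 - (1/24)x^2 - (1/12)x
g(x) = (-6)·L_0 + (-5)·L_1 + 2·L_2 + 3·L_3 + 10·L_4
Only the constant term is needed; take it from each L_i and combine:
(-6)·(0) + (-5)·(0) + 2·(1) + 3·(0) + 10·(0) = 2

2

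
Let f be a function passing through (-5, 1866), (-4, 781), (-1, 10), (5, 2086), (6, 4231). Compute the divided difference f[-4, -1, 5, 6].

f[-4,-1] = (10 - 781) / (-1 - (-4)) = -257
f[-1,5] = (2086 - 10) / (5 - (-1)) = 346
f[5,6] = (4231 - 2086) / (6 - 5) = 2145
f[-4,-1,5] = (346 - (-257)) / (5 - (-4)) = 67
f[-1,5,6] = (2145 - 346) / (6 - (-1)) = 257
f[-4,-1,5,6] = (257 - 67) / (6 - (-4)) = 19

19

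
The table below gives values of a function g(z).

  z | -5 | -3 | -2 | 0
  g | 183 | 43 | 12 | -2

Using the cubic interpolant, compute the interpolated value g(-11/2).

1909/8

Evaluate each Lagrange basis at z = -11/2:
L_0(-11/2) = (-5/2)·(-7/2)·(-11/2)/[(-2)·(-3)·(-5)] = 77/48
L_1(-11/2) = (-1/2)·(-7/2)·(-11/2)/[(2)·(-1)·(-3)] = -77/48
L_2(-11/2) = (-1/2)·(-5/2)·(-11/2)/[(3)·(1)·(-2)] = 55/48
L_3(-11/2) = (-1/2)·(-5/2)·(-7/2)/[(5)·(3)·(2)] = -7/48
Sum: 183·(77/48) + 43·(-77/48) + 12·(55/48) + (-2)·(-7/48) = 1909/8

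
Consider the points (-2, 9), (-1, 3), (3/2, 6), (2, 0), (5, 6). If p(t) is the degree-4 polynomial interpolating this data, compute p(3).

Evaluate each Lagrange basis at t = 3:
L_0(3) = (4)·(3/2)·(1)·(-2)/[(-1)·(-7/2)·(-4)·(-7)] = -6/49
L_1(3) = (5)·(3/2)·(1)·(-2)/[(1)·(-5/2)·(-3)·(-6)] = 1/3
L_2(3) = (5)·(4)·(1)·(-2)/[(7/2)·(5/2)·(-1/2)·(-7/2)] = -128/49
L_3(3) = (5)·(4)·(3/2)·(-2)/[(4)·(3)·(1/2)·(-3)] = 10/3
L_4(3) = (5)·(4)·(3/2)·(1)/[(7)·(6)·(7/2)·(3)] = 10/147
Sum: 9·(-6/49) + 3·(1/3) + 6·(-128/49) + 0 + 6·(10/147) = -753/49

-753/49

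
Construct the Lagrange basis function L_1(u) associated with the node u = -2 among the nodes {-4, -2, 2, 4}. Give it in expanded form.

L_1(u) = (1/48)u^3 - (1/24)u^2 - (1/3)u + 2/3

L_1(u) = (u + 4)(u - 2)(u - 4) / [(2)·(-4)·(-6)]
       = (u^3 - 2u^2 - 16u + 32) / (48)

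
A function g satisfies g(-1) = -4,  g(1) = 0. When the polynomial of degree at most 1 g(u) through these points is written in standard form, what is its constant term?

L_0(u) = (u - 1) / [-2] = -(1/2)u + 1/2
L_1(u) = (u + 1) / [2] = (1/2)u + 1/2
g(u) = (-4)·L_0 + 0·L_1
Only the constant term is needed; take it from each L_i and combine:
(-4)·(1/2) + 0·(1/2) = -2

-2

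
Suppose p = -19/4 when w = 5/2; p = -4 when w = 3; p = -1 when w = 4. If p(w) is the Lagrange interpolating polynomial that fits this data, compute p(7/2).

Evaluate each Lagrange basis at w = 7/2:
L_0(7/2) = (1/2)·(-1/2)/[(-1/2)·(-3/2)] = -1/3
L_1(7/2) = (1)·(-1/2)/[(1/2)·(-1)] = 1
L_2(7/2) = (1)·(1/2)/[(3/2)·(1)] = 1/3
Sum: (-19/4)·(-1/3) + (-4)·(1) + (-1)·(1/3) = -11/4

-11/4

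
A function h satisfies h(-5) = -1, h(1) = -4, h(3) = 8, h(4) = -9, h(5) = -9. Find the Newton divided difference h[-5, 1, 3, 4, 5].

2153/4320

h[-5,1] = (-4 - (-1)) / (1 - (-5)) = -1/2
h[1,3] = (8 - (-4)) / (3 - 1) = 6
h[3,4] = (-9 - 8) / (4 - 3) = -17
h[4,5] = (-9 - (-9)) / (5 - 4) = 0
h[-5,1,3] = (6 - (-1/2)) / (3 - (-5)) = 13/16
h[1,3,4] = (-17 - 6) / (4 - 1) = -23/3
h[3,4,5] = (0 - (-17)) / (5 - 3) = 17/2
h[-5,1,3,4] = (-23/3 - 13/16) / (4 - (-5)) = -407/432
h[1,3,4,5] = (17/2 - (-23/3)) / (5 - 1) = 97/24
h[-5,1,3,4,5] = (97/24 - (-407/432)) / (5 - (-5)) = 2153/4320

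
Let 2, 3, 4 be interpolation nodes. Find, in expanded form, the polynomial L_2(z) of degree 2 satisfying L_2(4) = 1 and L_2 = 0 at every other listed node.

L_2(z) = (z - 2)(z - 3) / [(2)·(1)]
       = (z^2 - 5z + 6) / (2)

L_2(z) = (1/2)z^2 - (5/2)z + 3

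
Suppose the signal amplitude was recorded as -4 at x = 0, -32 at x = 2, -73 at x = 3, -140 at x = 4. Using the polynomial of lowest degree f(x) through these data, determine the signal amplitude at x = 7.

-557

Using Newton's divided-difference form:
f[0,2] = (-32 - (-4)) / (2 - 0) = -14
f[2,3] = (-73 - (-32)) / (3 - 2) = -41
f[3,4] = (-140 - (-73)) / (4 - 3) = -67
f[0,2,3] = (-41 - (-14)) / (3 - 0) = -9
f[2,3,4] = (-67 - (-41)) / (4 - 2) = -13
f[0,2,3,4] = (-13 - (-9)) / (4 - 0) = -1
f(7) = -4 + (-14)·(7) + (-9)·(7)·(5) + (-1)·(7)·(5)·(4) = -557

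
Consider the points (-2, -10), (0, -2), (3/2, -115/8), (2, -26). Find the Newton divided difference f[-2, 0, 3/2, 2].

f[-2,0] = (-2 - (-10)) / (0 - (-2)) = 4
f[0,3/2] = (-115/8 - (-2)) / (3/2 - 0) = -33/4
f[3/2,2] = (-26 - (-115/8)) / (2 - 3/2) = -93/4
f[-2,0,3/2] = (-33/4 - 4) / (3/2 - (-2)) = -7/2
f[0,3/2,2] = (-93/4 - (-33/4)) / (2 - 0) = -15/2
f[-2,0,3/2,2] = (-15/2 - (-7/2)) / (2 - (-2)) = -1

-1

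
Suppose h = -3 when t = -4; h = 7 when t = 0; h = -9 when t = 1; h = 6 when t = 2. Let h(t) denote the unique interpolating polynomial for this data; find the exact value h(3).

356/5

Evaluate each Lagrange basis at t = 3:
L_0(3) = (3)·(2)·(1)/[(-4)·(-5)·(-6)] = -1/20
L_1(3) = (7)·(2)·(1)/[(4)·(-1)·(-2)] = 7/4
L_2(3) = (7)·(3)·(1)/[(5)·(1)·(-1)] = -21/5
L_3(3) = (7)·(3)·(2)/[(6)·(2)·(1)] = 7/2
Sum: (-3)·(-1/20) + 7·(7/4) + (-9)·(-21/5) + 6·(7/2) = 356/5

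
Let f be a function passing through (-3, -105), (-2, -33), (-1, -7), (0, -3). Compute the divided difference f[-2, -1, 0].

-11

f[-2,-1] = (-7 - (-33)) / (-1 - (-2)) = 26
f[-1,0] = (-3 - (-7)) / (0 - (-1)) = 4
f[-2,-1,0] = (4 - 26) / (0 - (-2)) = -11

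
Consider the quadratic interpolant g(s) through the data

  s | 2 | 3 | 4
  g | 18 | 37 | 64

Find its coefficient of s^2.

4

L_0(s) = (s - 3)(s - 4) / [2] = (1/2)s^2 - (7/2)s + 6
L_1(s) = (s - 2)(s - 4) / [-1] = -s^2 + 6s - 8
L_2(s) = (s - 2)(s - 3) / [2] = (1/2)s^2 - (5/2)s + 3
g(s) = 18·L_0 + 37·L_1 + 64·L_2
Only the coefficient of s^2 is needed; take it from each L_i and combine:
18·(1/2) + 37·(-1) + 64·(1/2) = 4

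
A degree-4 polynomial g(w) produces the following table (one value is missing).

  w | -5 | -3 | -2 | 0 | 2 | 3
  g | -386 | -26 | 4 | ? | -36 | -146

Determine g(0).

The 5 known values determine g uniquely (degree ≤ 4).
Evaluate each Lagrange basis at w = 0:
L_0(0) = (3)·(2)·(-2)·(-3)/[(-2)·(-3)·(-7)·(-8)] = 3/28
L_1(0) = (5)·(2)·(-2)·(-3)/[(2)·(-1)·(-5)·(-6)] = -1
L_2(0) = (5)·(3)·(-2)·(-3)/[(3)·(1)·(-4)·(-5)] = 3/2
L_3(0) = (5)·(3)·(2)·(-3)/[(7)·(5)·(4)·(-1)] = 9/14
L_4(0) = (5)·(3)·(2)·(-2)/[(8)·(6)·(5)·(1)] = -1/4
Sum: (-386)·(3/28) + (-26)·(-1) + 4·(3/2) + (-36)·(9/14) + (-146)·(-1/4) = 4

4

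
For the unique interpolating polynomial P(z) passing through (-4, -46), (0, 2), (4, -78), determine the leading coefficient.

The leading coefficient equals the top divided difference P[-4,0,4].
P[-4,0] = (2 - (-46)) / (0 - (-4)) = 12
P[0,4] = (-78 - 2) / (4 - 0) = -20
P[-4,0,4] = (-20 - 12) / (4 - (-4)) = -4

-4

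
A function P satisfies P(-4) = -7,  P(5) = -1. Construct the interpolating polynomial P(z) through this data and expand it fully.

L_0(z) = (z - 5) / [-9] = -(1/9)z + 5/9
L_1(z) = (z + 4) / [9] = (1/9)z + 4/9
P(z) = (-7)·L_0 + (-1)·L_1
  (-7)·L_0(z) = (7/9)z - 35/9
  (-1)·L_1(z) = -(1/9)z - 4/9
Adding term by term: (2/3)z - 13/3

P(z) = (2/3)z - 13/3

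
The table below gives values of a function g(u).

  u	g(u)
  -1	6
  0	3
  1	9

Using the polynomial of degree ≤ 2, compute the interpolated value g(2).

24

Evaluate each Lagrange basis at u = 2:
L_0(2) = (2)·(1)/[(-1)·(-2)] = 1
L_1(2) = (3)·(1)/[(1)·(-1)] = -3
L_2(2) = (3)·(2)/[(2)·(1)] = 3
Sum: 6·(1) + 3·(-3) + 9·(3) = 24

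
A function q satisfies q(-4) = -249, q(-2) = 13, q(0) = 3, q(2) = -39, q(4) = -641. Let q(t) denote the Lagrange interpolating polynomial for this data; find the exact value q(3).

-207

L_0(3) = (5)·(3)·(1)·(-1)/[(-2)·(-4)·(-6)·(-8)] = -5/128
L_1(3) = (7)·(3)·(1)·(-1)/[(2)·(-2)·(-4)·(-6)] = 7/32
L_2(3) = (7)·(5)·(1)·(-1)/[(4)·(2)·(-2)·(-4)] = -35/64
L_3(3) = (7)·(5)·(3)·(-1)/[(6)·(4)·(2)·(-2)] = 35/32
L_4(3) = (7)·(5)·(3)·(1)/[(8)·(6)·(4)·(2)] = 35/128
Sum: (-249)·(-5/128) + 13·(7/32) + 3·(-35/64) + (-39)·(35/32) + (-641)·(35/128) = -207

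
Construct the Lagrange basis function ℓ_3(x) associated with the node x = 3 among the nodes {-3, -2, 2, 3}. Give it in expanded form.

ℓ_3(x) = (x + 3)(x + 2)(x - 2) / [(6)·(5)·(1)]
       = (x^3 + 3x^2 - 4x - 12) / (30)

ℓ_3(x) = (1/30)x^3 + (1/10)x^2 - (2/15)x - 2/5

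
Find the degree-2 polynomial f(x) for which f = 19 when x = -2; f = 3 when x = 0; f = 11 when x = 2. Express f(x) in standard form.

f(x) = 3x^2 - 2x + 3

L_0(x) = x(x - 2) / [8] = (1/8)x^2 - (1/4)x
L_1(x) = (x + 2)(x - 2) / [-4] = -(1/4)x^2 + 1
L_2(x) = (x + 2)x / [8] = (1/8)x^2 + (1/4)x
f(x) = 19·L_0 + 3·L_1 + 11·L_2
  19·L_0(x) = (19/8)x^2 - (19/4)x
  3·L_1(x) = -(3/4)x^2 + 3
  11·L_2(x) = (11/8)x^2 + (11/4)x
Adding term by term: 3x^2 - 2x + 3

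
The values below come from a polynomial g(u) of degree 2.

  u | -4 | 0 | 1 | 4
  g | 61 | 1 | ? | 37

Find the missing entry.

1

The 3 known values determine g uniquely (degree ≤ 2).
Evaluate each Lagrange basis at u = 1:
L_0(1) = (1)·(-3)/[(-4)·(-8)] = -3/32
L_1(1) = (5)·(-3)/[(4)·(-4)] = 15/16
L_2(1) = (5)·(1)/[(8)·(4)] = 5/32
Sum: 61·(-3/32) + 1·(15/16) + 37·(5/32) = 1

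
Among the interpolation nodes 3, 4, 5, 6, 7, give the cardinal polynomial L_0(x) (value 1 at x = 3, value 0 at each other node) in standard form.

L_0(x) = (x - 4)(x - 5)(x - 6)(x - 7) / [(-1)·(-2)·(-3)·(-4)]
       = (x^4 - 22x^3 + 179x^2 - 638x + 840) / (24)

L_0(x) = (1/24)x^4 - (11/12)x^3 + (179/24)x^2 - (319/12)x + 35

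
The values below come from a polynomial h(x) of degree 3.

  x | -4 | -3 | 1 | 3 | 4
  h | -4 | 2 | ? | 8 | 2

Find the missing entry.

92/7

The 4 known values determine h uniquely (degree ≤ 3).
Evaluate each Lagrange basis at x = 1:
L_0(1) = (4)·(-2)·(-3)/[(-1)·(-7)·(-8)] = -3/7
L_1(1) = (5)·(-2)·(-3)/[(1)·(-6)·(-7)] = 5/7
L_2(1) = (5)·(4)·(-3)/[(7)·(6)·(-1)] = 10/7
L_3(1) = (5)·(4)·(-2)/[(8)·(7)·(1)] = -5/7
Sum: (-4)·(-3/7) + 2·(5/7) + 8·(10/7) + 2·(-5/7) = 92/7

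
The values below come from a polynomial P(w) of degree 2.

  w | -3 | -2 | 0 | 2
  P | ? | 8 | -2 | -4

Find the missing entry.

The 3 known values determine P uniquely (degree ≤ 2).
L_0(-3) = (-3)·(-5)/[(-2)·(-4)] = 15/8
L_1(-3) = (-1)·(-5)/[(2)·(-2)] = -5/4
L_2(-3) = (-1)·(-3)/[(4)·(2)] = 3/8
Sum: 8·(15/8) + (-2)·(-5/4) + (-4)·(3/8) = 16

16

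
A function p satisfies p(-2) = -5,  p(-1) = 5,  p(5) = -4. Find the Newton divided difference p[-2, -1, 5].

-23/14

p[-2,-1] = (5 - (-5)) / (-1 - (-2)) = 10
p[-1,5] = (-4 - 5) / (5 - (-1)) = -3/2
p[-2,-1,5] = (-3/2 - 10) / (5 - (-2)) = -23/14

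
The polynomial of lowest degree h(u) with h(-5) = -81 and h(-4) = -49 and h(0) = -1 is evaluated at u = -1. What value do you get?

Using Newton's divided-difference form:
h[-5,-4] = (-49 - (-81)) / (-4 - (-5)) = 32
h[-4,0] = (-1 - (-49)) / (0 - (-4)) = 12
h[-5,-4,0] = (12 - 32) / (0 - (-5)) = -4
h(-1) = -81 + 32·(4) + (-4)·(4)·(3) = -1

-1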